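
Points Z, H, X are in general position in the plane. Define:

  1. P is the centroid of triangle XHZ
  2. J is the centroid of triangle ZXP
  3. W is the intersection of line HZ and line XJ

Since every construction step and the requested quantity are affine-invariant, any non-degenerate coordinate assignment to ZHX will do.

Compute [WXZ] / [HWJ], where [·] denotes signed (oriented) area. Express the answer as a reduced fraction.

[WXZ]:[HWJ] = -9/16

Assign Z = (0, 0), H = (1, 0), X = (0, 1) — the answer is frame-independent, so this choice is without loss of generality.
1. P is the centroid of triangle XHZ ⇒ P = (1/3, 1/3)
2. J is the centroid of triangle ZXP ⇒ J = (1/9, 4/9)
3. W is the intersection of line HZ and line XJ ⇒ W = (1/5, 0)
2·[WXZ] = 1/5, 2·[HWJ] = -16/45
[WXZ]:[HWJ] = 1/5:-16/45 = -9/16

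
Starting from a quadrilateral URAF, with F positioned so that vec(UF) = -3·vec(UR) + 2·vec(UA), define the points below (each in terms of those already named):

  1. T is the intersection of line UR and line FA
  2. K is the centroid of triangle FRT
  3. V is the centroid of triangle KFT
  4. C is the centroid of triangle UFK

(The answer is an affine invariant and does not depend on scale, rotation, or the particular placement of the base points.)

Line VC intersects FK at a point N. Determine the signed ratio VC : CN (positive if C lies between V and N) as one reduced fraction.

VC:CN = -3/2

Set U = (0, 0), R = (1, 0), A = (0, 1), F = (-3, 2); any affine frame gives the same invariant.
1. T is the intersection of line UR and line FA ⇒ T = (3, 0)
2. K is the centroid of triangle FRT ⇒ K = (1/3, 2/3)
3. V is the centroid of triangle KFT ⇒ V = (1/9, 8/9)
4. C is the centroid of triangle UFK ⇒ C = (-8/9, 8/9)
line VC meets FK at N = (-2/9, 8/9)
C = V + t·(N−V) with t = 3, so VC:CN = 3:-2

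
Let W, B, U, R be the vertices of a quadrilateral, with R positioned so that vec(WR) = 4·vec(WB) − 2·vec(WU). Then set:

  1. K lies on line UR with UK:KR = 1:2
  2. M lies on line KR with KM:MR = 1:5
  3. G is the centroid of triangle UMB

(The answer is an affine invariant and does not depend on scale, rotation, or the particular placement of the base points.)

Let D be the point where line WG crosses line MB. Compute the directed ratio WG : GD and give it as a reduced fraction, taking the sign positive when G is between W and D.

WG:GD = -13/4

Set W = (0, 0), B = (1, 0), U = (0, 1), R = (4, -2); any affine frame gives the same invariant.
1. K lies on line UR with UK:KR = 1:2 ⇒ K = (4/3, 0)
2. M lies on line KR with KM:MR = 1:5 ⇒ M = (16/9, -1/3)
3. G is the centroid of triangle UMB ⇒ G = (25/27, 2/9)
line WG meets MB at D = (25/39, 2/13)
G = W + t·(D−W) with t = 13/9, so WG:GD = 13/9:-4/9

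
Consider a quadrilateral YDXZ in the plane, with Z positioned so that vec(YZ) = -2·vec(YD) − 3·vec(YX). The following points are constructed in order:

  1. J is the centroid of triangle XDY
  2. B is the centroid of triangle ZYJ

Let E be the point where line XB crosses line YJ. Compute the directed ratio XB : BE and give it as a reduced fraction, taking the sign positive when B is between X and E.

XB:BE = -4

Set Y = (0, 0), D = (1, 0), X = (0, 1), Z = (-2, -3); any affine frame gives the same invariant.
1. J is the centroid of triangle XDY ⇒ J = (1/3, 1/3)
2. B is the centroid of triangle ZYJ ⇒ B = (-5/9, -8/9)
line XB meets YJ at E = (-5/12, -5/12)
B = X + t·(E−X) with t = 4/3, so XB:BE = 4/3:-1/3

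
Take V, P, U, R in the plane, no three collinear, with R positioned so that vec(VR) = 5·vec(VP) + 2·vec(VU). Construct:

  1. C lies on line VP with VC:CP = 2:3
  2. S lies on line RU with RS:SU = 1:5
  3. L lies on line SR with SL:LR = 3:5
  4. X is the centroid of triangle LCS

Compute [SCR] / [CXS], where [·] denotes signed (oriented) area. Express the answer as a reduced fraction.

[SCR]:[CXS] = 8

Set V = (0, 0), P = (1, 0), U = (0, 1), R = (5, 2); any affine frame gives the same invariant.
1. C lies on line VP with VC:CP = 2:3 ⇒ C = (2/5, 0)
2. S lies on line RU with RS:SU = 1:5 ⇒ S = (25/6, 11/6)
3. L lies on line SR with SL:LR = 3:5 ⇒ L = (215/48, 91/48)
4. X is the centroid of triangle LCS ⇒ X = (2171/720, 179/144)
2·[SCR] = 9/10, 2·[CXS] = 9/80
[SCR]:[CXS] = 9/10:9/80 = 8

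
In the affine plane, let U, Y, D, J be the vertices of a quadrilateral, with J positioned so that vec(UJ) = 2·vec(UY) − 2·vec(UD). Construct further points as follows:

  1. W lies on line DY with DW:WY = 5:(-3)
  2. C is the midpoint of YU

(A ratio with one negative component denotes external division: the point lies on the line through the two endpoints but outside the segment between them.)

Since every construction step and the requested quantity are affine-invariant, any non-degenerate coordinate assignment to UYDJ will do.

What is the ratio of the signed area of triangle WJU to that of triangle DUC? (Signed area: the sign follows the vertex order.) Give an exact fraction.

Set U = (0, 0), Y = (1, 0), D = (0, 1), J = (2, -2); any affine frame gives the same invariant.
1. W lies on line DY with DW:WY = 5:(-3) ⇒ W = (5/2, -3/2)
2. C is the midpoint of YU ⇒ C = (1/2, 0)
2·[WJU] = -2, 2·[DUC] = 1/2
[WJU]:[DUC] = -2:1/2 = -4

[WJU]:[DUC] = -4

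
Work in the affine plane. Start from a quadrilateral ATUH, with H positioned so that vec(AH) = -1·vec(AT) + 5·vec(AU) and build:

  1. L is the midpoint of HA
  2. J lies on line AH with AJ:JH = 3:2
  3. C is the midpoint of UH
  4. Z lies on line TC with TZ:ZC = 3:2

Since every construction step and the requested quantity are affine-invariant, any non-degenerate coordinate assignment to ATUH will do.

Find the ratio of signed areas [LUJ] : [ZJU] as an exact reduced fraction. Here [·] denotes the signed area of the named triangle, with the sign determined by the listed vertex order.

Work in coordinates with A = (0, 0), T = (1, 0), U = (0, 1), H = (-1, 5).
1. L is the midpoint of HA ⇒ L = (-1/2, 5/2)
2. J lies on line AH with AJ:JH = 3:2 ⇒ J = (-3/5, 3)
3. C is the midpoint of UH ⇒ C = (-1/2, 3)
4. Z lies on line TC with TZ:ZC = 3:2 ⇒ Z = (1/10, 9/5)
2·[LUJ] = 1/10, 2·[ZJU] = 17/25
[LUJ]:[ZJU] = 1/10:17/25 = 5/34

[LUJ]:[ZJU] = 5/34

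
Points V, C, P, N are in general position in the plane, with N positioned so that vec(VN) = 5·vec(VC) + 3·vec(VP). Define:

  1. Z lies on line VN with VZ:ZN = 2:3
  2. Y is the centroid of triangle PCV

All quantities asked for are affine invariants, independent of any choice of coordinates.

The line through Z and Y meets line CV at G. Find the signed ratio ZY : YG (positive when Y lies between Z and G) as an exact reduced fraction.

ZY:YG = 13/5

Work in coordinates with V = (0, 0), C = (1, 0), P = (0, 1), N = (5, 3).
1. Z lies on line VN with VZ:ZN = 2:3 ⇒ Z = (2, 6/5)
2. Y is the centroid of triangle PCV ⇒ Y = (1/3, 1/3)
line ZY meets CV at G = (-4/13, 0)
Y = Z + t·(G−Z) with t = 13/18, so ZY:YG = 13/18:5/18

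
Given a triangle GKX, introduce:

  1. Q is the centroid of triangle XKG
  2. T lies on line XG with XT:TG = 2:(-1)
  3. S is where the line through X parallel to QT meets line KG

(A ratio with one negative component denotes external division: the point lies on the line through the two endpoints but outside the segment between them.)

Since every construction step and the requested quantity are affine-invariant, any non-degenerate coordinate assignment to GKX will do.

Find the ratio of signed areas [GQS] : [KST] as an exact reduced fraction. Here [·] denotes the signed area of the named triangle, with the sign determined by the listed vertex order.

Set G = (0, 0), K = (1, 0), X = (0, 1); any affine frame gives the same invariant.
1. Q is the centroid of triangle XKG ⇒ Q = (1/3, 1/3)
2. T lies on line XG with XT:TG = 2:(-1) ⇒ T = (0, -1)
3. S is where the line through X parallel to QT meets line KG ⇒ S = (-1/4, 0)
2·[GQS] = 1/12, 2·[KST] = 5/4
[GQS]:[KST] = 1/12:5/4 = 1/15

[GQS]:[KST] = 1/15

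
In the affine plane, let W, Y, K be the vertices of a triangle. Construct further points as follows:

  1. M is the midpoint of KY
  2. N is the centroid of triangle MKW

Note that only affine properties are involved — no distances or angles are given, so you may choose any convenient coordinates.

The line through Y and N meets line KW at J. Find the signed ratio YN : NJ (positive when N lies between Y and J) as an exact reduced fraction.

YN:NJ = 5

Set W = (0, 0), Y = (1, 0), K = (0, 1); any affine frame gives the same invariant.
1. M is the midpoint of KY ⇒ M = (1/2, 1/2)
2. N is the centroid of triangle MKW ⇒ N = (1/6, 1/2)
line YN meets KW at J = (0, 3/5)
N = Y + t·(J−Y) with t = 5/6, so YN:NJ = 5/6:1/6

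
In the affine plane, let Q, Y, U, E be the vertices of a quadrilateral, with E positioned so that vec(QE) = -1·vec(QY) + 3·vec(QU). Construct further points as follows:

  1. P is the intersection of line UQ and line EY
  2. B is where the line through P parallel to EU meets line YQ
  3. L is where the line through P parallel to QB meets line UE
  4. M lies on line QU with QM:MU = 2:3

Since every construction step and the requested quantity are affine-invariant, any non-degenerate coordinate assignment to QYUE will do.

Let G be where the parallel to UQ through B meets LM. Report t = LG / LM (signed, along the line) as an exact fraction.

Set Q = (0, 0), Y = (1, 0), U = (0, 1), E = (-1, 3); any affine frame gives the same invariant.
1. P is the intersection of line UQ and line EY ⇒ P = (0, 3/2)
2. B is where the line through P parallel to EU meets line YQ ⇒ B = (3/4, 0)
3. L is where the line through P parallel to QB meets line UE ⇒ L = (-1/4, 3/2)
4. M lies on line QU with QM:MU = 2:3 ⇒ M = (0, 2/5)
through B parallel to UQ: direction (0, -1); meets LM at G = (3/4, -29/10)
G = L + t·(M−L) with t = 4

t = 4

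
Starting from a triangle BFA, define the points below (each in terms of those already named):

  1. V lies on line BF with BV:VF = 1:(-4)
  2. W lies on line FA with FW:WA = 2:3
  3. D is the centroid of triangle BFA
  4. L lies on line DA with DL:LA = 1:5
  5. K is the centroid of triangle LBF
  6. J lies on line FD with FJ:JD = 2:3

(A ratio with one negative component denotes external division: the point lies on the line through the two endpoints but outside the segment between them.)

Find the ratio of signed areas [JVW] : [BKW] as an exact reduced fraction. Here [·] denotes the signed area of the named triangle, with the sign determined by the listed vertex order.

[JVW]:[BKW] = -204/55

Work in coordinates with B = (0, 0), F = (1, 0), A = (0, 1).
1. V lies on line BF with BV:VF = 1:(-4) ⇒ V = (-1/3, 0)
2. W lies on line FA with FW:WA = 2:3 ⇒ W = (3/5, 2/5)
3. D is the centroid of triangle BFA ⇒ D = (1/3, 1/3)
4. L lies on line DA with DL:LA = 1:5 ⇒ L = (5/18, 4/9)
5. K is the centroid of triangle LBF ⇒ K = (23/54, 4/27)
6. J lies on line FD with FJ:JD = 2:3 ⇒ J = (11/15, 2/15)
2·[JVW] = -68/225, 2·[BKW] = 11/135
[JVW]:[BKW] = -68/225:11/135 = -204/55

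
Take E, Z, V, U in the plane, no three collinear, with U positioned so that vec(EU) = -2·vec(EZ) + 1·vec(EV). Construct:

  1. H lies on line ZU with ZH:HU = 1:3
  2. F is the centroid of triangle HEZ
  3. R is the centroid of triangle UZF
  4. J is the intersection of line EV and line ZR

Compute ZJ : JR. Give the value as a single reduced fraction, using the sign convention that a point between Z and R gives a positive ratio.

Assign E = (0, 0), Z = (1, 0), V = (0, 1), U = (-2, 1) — the answer is frame-independent, so this choice is without loss of generality.
1. H lies on line ZU with ZH:HU = 1:3 ⇒ H = (1/4, 1/4)
2. F is the centroid of triangle HEZ ⇒ F = (5/12, 1/12)
3. R is the centroid of triangle UZF ⇒ R = (-7/36, 13/36)
4. J is the intersection of line EV and line ZR ⇒ J = (0, 13/43)
J = Z + t·(R−Z) with t = 36/43, so ZJ:JR = t:(1−t) = 36/43:7/43

ZJ:JR = 36/7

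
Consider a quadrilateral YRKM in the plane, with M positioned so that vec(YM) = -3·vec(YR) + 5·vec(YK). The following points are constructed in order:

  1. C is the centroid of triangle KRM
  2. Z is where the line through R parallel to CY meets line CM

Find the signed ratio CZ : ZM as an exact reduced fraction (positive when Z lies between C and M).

CZ:ZM = -3/7

Work in coordinates with Y = (0, 0), R = (1, 0), K = (0, 1), M = (-3, 5).
1. C is the centroid of triangle KRM ⇒ C = (-2/3, 2)
2. Z is where the line through R parallel to CY meets line CM ⇒ Z = (13/12, -1/4)
Z = C + t·(M−C) with t = -3/4, so CZ:ZM = t:(1−t) = -3/4:7/4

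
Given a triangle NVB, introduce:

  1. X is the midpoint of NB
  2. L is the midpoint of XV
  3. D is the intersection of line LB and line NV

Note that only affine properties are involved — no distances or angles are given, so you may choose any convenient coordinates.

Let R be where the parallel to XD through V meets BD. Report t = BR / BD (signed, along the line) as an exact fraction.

t = 1/2

Choose coordinates N = (0, 0), V = (1, 0), B = (0, 1).
1. X is the midpoint of NB ⇒ X = (0, 1/2)
2. L is the midpoint of XV ⇒ L = (1/2, 1/4)
3. D is the intersection of line LB and line NV ⇒ D = (2/3, 0)
through V parallel to XD: direction (2/3, -1/2); meets BD at R = (1/3, 1/2)
R = B + t·(D−B) with t = 1/2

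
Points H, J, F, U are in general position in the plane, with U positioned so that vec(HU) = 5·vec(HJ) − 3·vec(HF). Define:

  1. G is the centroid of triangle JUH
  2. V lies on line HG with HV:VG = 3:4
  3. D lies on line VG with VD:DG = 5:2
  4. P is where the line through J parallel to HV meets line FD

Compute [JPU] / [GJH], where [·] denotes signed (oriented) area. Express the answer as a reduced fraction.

Work in coordinates with H = (0, 0), J = (1, 0), F = (0, 1), U = (5, -3).
1. G is the centroid of triangle JUH ⇒ G = (2, -1)
2. V lies on line HG with HV:VG = 3:4 ⇒ V = (6/7, -3/7)
3. D lies on line VG with VD:DG = 5:2 ⇒ D = (82/49, -41/49)
4. P is where the line through J parallel to HV meets line FD ⇒ P = (41/49, 4/49)
2·[JPU] = 8/49, 2·[GJH] = 1
[JPU]:[GJH] = 8/49:1 = 8/49

[JPU]:[GJH] = 8/49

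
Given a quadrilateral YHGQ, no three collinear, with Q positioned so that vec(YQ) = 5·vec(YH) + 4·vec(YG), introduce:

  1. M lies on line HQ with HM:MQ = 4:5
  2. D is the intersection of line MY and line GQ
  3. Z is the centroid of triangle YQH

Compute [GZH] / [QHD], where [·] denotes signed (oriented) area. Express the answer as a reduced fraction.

[GZH]:[QHD] = -7/96

Set Y = (0, 0), H = (1, 0), G = (0, 1), Q = (5, 4); any affine frame gives the same invariant.
1. M lies on line HQ with HM:MQ = 4:5 ⇒ M = (25/9, 16/9)
2. D is the intersection of line MY and line GQ ⇒ D = (25, 16)
3. Z is the centroid of triangle YQH ⇒ Z = (2, 4/3)
2·[GZH] = -7/3, 2·[QHD] = 32
[GZH]:[QHD] = -7/3:32 = -7/96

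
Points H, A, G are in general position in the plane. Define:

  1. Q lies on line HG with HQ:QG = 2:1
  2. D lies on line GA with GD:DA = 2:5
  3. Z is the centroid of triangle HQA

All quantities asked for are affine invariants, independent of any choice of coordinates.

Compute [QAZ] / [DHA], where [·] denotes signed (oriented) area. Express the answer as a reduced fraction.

[QAZ]:[DHA] = -14/45

Set H = (0, 0), A = (1, 0), G = (0, 1); any affine frame gives the same invariant.
1. Q lies on line HG with HQ:QG = 2:1 ⇒ Q = (0, 2/3)
2. D lies on line GA with GD:DA = 2:5 ⇒ D = (2/7, 5/7)
3. Z is the centroid of triangle HQA ⇒ Z = (1/3, 2/9)
2·[QAZ] = -2/9, 2·[DHA] = 5/7
[QAZ]:[DHA] = -2/9:5/7 = -14/45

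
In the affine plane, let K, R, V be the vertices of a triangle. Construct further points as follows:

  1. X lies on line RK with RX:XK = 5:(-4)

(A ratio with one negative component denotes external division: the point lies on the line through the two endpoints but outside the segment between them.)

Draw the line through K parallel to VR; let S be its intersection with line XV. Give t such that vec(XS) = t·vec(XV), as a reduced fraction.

Assign K = (0, 0), R = (1, 0), V = (0, 1) — the answer is frame-independent, so this choice is without loss of generality.
1. X lies on line RK with RX:XK = 5:(-4) ⇒ X = (-4, 0)
through K parallel to VR: direction (1, -1); meets XV at S = (-4/5, 4/5)
S = X + t·(V−X) with t = 4/5

t = 4/5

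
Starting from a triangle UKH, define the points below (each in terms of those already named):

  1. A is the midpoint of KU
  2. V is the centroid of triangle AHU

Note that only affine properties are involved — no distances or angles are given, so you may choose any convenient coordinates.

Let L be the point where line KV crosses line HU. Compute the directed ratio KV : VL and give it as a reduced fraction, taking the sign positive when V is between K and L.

KV:VL = 5

Choose coordinates U = (0, 0), K = (1, 0), H = (0, 1).
1. A is the midpoint of KU ⇒ A = (1/2, 0)
2. V is the centroid of triangle AHU ⇒ V = (1/6, 1/3)
line KV meets HU at L = (0, 2/5)
V = K + t·(L−K) with t = 5/6, so KV:VL = 5/6:1/6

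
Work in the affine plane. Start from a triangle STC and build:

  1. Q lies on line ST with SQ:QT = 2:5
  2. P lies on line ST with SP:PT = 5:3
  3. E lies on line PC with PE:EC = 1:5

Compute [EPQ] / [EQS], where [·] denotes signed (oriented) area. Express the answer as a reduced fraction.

Work in coordinates with S = (0, 0), T = (1, 0), C = (0, 1).
1. Q lies on line ST with SQ:QT = 2:5 ⇒ Q = (2/7, 0)
2. P lies on line ST with SP:PT = 5:3 ⇒ P = (5/8, 0)
3. E lies on line PC with PE:EC = 1:5 ⇒ E = (25/48, 1/6)
2·[EPQ] = -19/336, 2·[EQS] = -1/21
[EPQ]:[EQS] = -19/336:-1/21 = 19/16

[EPQ]:[EQS] = 19/16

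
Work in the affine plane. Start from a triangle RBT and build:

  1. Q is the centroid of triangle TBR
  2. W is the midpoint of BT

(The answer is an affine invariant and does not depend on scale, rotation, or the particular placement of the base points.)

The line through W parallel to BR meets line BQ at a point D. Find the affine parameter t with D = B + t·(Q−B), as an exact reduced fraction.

t = 3/2

Set R = (0, 0), B = (1, 0), T = (0, 1); any affine frame gives the same invariant.
1. Q is the centroid of triangle TBR ⇒ Q = (1/3, 1/3)
2. W is the midpoint of BT ⇒ W = (1/2, 1/2)
through W parallel to BR: direction (-1, 0); meets BQ at D = (0, 1/2)
D = B + t·(Q−B) with t = 3/2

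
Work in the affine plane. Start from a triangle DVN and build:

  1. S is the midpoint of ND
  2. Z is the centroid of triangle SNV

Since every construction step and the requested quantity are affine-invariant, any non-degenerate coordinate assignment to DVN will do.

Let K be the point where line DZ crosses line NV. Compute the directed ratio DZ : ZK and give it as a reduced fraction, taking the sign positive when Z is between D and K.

DZ:ZK = 5

Work in coordinates with D = (0, 0), V = (1, 0), N = (0, 1).
1. S is the midpoint of ND ⇒ S = (0, 1/2)
2. Z is the centroid of triangle SNV ⇒ Z = (1/3, 1/2)
line DZ meets NV at K = (2/5, 3/5)
Z = D + t·(K−D) with t = 5/6, so DZ:ZK = 5/6:1/6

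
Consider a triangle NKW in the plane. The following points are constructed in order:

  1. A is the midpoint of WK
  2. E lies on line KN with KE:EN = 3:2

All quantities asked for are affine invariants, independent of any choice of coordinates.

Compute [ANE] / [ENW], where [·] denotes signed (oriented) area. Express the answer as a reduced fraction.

Assign N = (0, 0), K = (1, 0), W = (0, 1) — the answer is frame-independent, so this choice is without loss of generality.
1. A is the midpoint of WK ⇒ A = (1/2, 1/2)
2. E lies on line KN with KE:EN = 3:2 ⇒ E = (2/5, 0)
2·[ANE] = 1/5, 2·[ENW] = -2/5
[ANE]:[ENW] = 1/5:-2/5 = -1/2

[ANE]:[ENW] = -1/2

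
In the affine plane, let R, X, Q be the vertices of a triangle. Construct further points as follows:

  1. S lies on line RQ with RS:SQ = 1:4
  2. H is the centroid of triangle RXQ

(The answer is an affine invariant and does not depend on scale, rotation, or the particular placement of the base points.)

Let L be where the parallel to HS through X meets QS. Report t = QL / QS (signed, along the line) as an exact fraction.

Assign R = (0, 0), X = (1, 0), Q = (0, 1) — the answer is frame-independent, so this choice is without loss of generality.
1. S lies on line RQ with RS:SQ = 1:4 ⇒ S = (0, 1/5)
2. H is the centroid of triangle RXQ ⇒ H = (1/3, 1/3)
through X parallel to HS: direction (-1/3, -2/15); meets QS at L = (0, -2/5)
L = Q + t·(S−Q) with t = 7/4

t = 7/4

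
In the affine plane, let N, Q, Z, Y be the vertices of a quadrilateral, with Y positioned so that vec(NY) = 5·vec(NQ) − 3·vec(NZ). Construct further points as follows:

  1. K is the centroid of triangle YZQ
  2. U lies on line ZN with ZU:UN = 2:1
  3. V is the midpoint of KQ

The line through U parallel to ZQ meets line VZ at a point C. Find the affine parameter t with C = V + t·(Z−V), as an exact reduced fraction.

Set N = (0, 0), Q = (1, 0), Z = (0, 1), Y = (5, -3); any affine frame gives the same invariant.
1. K is the centroid of triangle YZQ ⇒ K = (2, -2/3)
2. U lies on line ZN with ZU:UN = 2:1 ⇒ U = (0, 1/3)
3. V is the midpoint of KQ ⇒ V = (3/2, -1/3)
through U parallel to ZQ: direction (1, -1); meets VZ at C = (-6, 19/3)
C = V + t·(Z−V) with t = 5

t = 5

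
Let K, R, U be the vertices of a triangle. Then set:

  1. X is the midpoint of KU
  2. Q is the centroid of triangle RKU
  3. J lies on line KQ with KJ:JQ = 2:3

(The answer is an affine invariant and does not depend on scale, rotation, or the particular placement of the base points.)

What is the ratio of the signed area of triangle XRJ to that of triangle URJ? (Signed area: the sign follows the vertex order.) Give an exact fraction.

Choose coordinates K = (0, 0), R = (1, 0), U = (0, 1).
1. X is the midpoint of KU ⇒ X = (0, 1/2)
2. Q is the centroid of triangle RKU ⇒ Q = (1/3, 1/3)
3. J lies on line KQ with KJ:JQ = 2:3 ⇒ J = (2/15, 2/15)
2·[XRJ] = -3/10, 2·[URJ] = -11/15
[XRJ]:[URJ] = -3/10:-11/15 = 9/22

[XRJ]:[URJ] = 9/22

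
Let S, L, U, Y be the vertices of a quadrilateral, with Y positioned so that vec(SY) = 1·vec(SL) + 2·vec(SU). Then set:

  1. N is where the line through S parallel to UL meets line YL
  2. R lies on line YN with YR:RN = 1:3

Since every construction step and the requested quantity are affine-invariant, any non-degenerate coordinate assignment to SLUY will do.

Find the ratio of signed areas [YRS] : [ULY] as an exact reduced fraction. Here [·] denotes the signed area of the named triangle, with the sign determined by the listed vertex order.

[YRS]:[ULY] = -3/8

Set S = (0, 0), L = (1, 0), U = (0, 1), Y = (1, 2); any affine frame gives the same invariant.
1. N is where the line through S parallel to UL meets line YL ⇒ N = (1, -1)
2. R lies on line YN with YR:RN = 1:3 ⇒ R = (1, 5/4)
2·[YRS] = -3/4, 2·[ULY] = 2
[YRS]:[ULY] = -3/4:2 = -3/8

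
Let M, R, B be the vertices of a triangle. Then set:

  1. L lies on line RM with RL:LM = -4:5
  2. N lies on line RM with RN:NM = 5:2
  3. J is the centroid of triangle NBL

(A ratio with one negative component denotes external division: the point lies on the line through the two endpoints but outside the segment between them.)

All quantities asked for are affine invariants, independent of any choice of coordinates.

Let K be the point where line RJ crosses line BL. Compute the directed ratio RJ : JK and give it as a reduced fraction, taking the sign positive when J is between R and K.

Work in coordinates with M = (0, 0), R = (1, 0), B = (0, 1).
1. L lies on line RM with RL:LM = -4:5 ⇒ L = (5, 0)
2. N lies on line RM with RN:NM = 5:2 ⇒ N = (2/7, 0)
3. J is the centroid of triangle NBL ⇒ J = (37/21, 1/3)
line RJ meets BL at K = (115/51, 28/51)
J = R + t·(K−R) with t = 17/28, so RJ:JK = 17/28:11/28

RJ:JK = 17/11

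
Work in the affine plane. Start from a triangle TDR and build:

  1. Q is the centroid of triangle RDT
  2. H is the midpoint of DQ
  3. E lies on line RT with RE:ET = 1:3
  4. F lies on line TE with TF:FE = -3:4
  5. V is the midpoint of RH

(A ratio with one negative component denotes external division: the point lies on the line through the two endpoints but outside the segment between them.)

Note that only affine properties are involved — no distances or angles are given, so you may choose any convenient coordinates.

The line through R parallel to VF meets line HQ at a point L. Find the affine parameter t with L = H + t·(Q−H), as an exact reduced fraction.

Work in coordinates with T = (0, 0), D = (1, 0), R = (0, 1).
1. Q is the centroid of triangle RDT ⇒ Q = (1/3, 1/3)
2. H is the midpoint of DQ ⇒ H = (2/3, 1/6)
3. E lies on line RT with RE:ET = 1:3 ⇒ E = (0, 3/4)
4. F lies on line TE with TF:FE = -3:4 ⇒ F = (0, -9/4)
5. V is the midpoint of RH ⇒ V = (1/3, 7/12)
through R parallel to VF: direction (-1/3, -17/6); meets HQ at L = (-1/18, 19/36)
L = H + t·(Q−H) with t = 13/6

t = 13/6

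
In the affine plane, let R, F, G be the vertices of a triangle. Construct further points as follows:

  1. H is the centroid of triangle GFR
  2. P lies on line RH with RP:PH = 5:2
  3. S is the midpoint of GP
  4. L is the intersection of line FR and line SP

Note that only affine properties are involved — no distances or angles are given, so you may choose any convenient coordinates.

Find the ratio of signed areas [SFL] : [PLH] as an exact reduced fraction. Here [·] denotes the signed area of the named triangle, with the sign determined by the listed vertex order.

[SFL]:[PLH] = -143/10

Set R = (0, 0), F = (1, 0), G = (0, 1); any affine frame gives the same invariant.
1. H is the centroid of triangle GFR ⇒ H = (1/3, 1/3)
2. P lies on line RH with RP:PH = 5:2 ⇒ P = (5/21, 5/21)
3. S is the midpoint of GP ⇒ S = (5/42, 13/21)
4. L is the intersection of line FR and line SP ⇒ L = (5/16, 0)
2·[SFL] = -143/336, 2·[PLH] = 5/168
[SFL]:[PLH] = -143/336:5/168 = -143/10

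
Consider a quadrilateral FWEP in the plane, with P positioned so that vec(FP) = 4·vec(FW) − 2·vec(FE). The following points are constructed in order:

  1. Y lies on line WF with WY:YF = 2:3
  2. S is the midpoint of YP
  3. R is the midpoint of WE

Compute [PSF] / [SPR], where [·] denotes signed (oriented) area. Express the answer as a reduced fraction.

Choose coordinates F = (0, 0), W = (1, 0), E = (0, 1), P = (4, -2).
1. Y lies on line WF with WY:YF = 2:3 ⇒ Y = (3/5, 0)
2. S is the midpoint of YP ⇒ S = (23/10, -1)
3. R is the midpoint of WE ⇒ R = (1/2, 1/2)
2·[PSF] = 3/5, 2·[SPR] = 3/4
[PSF]:[SPR] = 3/5:3/4 = 4/5

[PSF]:[SPR] = 4/5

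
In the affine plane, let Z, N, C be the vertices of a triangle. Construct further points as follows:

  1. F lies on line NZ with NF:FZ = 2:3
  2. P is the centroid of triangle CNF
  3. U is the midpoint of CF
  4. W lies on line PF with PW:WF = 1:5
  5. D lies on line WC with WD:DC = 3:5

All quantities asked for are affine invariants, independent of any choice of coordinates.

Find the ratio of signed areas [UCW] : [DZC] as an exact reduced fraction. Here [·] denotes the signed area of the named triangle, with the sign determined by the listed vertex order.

[UCW]:[DZC] = 8/49

Assign Z = (0, 0), N = (1, 0), C = (0, 1) — the answer is frame-independent, so this choice is without loss of generality.
1. F lies on line NZ with NF:FZ = 2:3 ⇒ F = (3/5, 0)
2. P is the centroid of triangle CNF ⇒ P = (8/15, 1/3)
3. U is the midpoint of CF ⇒ U = (3/10, 1/2)
4. W lies on line PF with PW:WF = 1:5 ⇒ W = (49/90, 5/18)
5. D lies on line WC with WD:DC = 3:5 ⇒ D = (49/144, 79/144)
2·[UCW] = -1/18, 2·[DZC] = -49/144
[UCW]:[DZC] = -1/18:-49/144 = 8/49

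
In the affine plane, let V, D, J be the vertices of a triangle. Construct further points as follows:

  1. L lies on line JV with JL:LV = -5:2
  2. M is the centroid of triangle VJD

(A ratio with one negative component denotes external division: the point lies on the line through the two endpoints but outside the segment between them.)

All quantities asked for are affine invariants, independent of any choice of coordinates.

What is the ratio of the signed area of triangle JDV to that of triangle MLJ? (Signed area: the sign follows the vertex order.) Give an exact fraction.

[JDV]:[MLJ] = 9/5

Choose coordinates V = (0, 0), D = (1, 0), J = (0, 1).
1. L lies on line JV with JL:LV = -5:2 ⇒ L = (0, -2/3)
2. M is the centroid of triangle VJD ⇒ M = (1/3, 1/3)
2·[JDV] = -1, 2·[MLJ] = -5/9
[JDV]:[MLJ] = -1:-5/9 = 9/5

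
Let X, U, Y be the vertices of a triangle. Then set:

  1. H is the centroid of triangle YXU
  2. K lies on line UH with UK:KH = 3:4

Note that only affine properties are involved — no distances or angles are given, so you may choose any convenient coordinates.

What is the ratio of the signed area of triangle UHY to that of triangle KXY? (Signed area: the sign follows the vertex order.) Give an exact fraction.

[UHY]:[KXY] = 7/15

Set X = (0, 0), U = (1, 0), Y = (0, 1); any affine frame gives the same invariant.
1. H is the centroid of triangle YXU ⇒ H = (1/3, 1/3)
2. K lies on line UH with UK:KH = 3:4 ⇒ K = (5/7, 1/7)
2·[UHY] = -1/3, 2·[KXY] = -5/7
[UHY]:[KXY] = -1/3:-5/7 = 7/15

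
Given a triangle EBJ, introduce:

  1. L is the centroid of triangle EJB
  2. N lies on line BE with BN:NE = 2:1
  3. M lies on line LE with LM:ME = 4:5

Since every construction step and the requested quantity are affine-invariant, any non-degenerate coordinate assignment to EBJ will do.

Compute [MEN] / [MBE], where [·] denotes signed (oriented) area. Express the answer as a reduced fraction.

Assign E = (0, 0), B = (1, 0), J = (0, 1) — the answer is frame-independent, so this choice is without loss of generality.
1. L is the centroid of triangle EJB ⇒ L = (1/3, 1/3)
2. N lies on line BE with BN:NE = 2:1 ⇒ N = (1/3, 0)
3. M lies on line LE with LM:ME = 4:5 ⇒ M = (5/27, 5/27)
2·[MEN] = 5/81, 2·[MBE] = -5/27
[MEN]:[MBE] = 5/81:-5/27 = -1/3

[MEN]:[MBE] = -1/3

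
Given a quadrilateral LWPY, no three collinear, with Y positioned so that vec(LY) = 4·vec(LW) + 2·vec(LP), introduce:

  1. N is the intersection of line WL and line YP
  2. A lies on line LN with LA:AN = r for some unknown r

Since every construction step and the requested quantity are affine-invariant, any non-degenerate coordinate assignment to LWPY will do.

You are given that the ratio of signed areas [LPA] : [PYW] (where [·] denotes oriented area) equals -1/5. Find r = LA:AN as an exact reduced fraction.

Set L = (0, 0), W = (1, 0), P = (0, 1), Y = (4, 2); any affine frame gives the same invariant.
1. N is the intersection of line WL and line YP ⇒ N = (-4, 0)
2. With LA:AN = r, write λ = r/(r+1) so A = L + λ·(N−L); A is affine-linear in λ
Every point depending on A is an affine combination of A and λ-independent points, so each such coordinate is linear in λ; the λ² term in each signed area is a multiple of (N−L)×(N−L) = 0, so 2·[LPA] and 2·[PYW] are each linear in λ. Evaluating at λ=0 and λ=1:
  2·[LPA] = 4·λ,   2·[PYW] = -5
So [LPA]:[PYW] = (4·λ) / (-5). Setting this equal to -1/5:
  4·λ = -1/5·(-5)  ⇒  λ = 1/4
Then r = λ/(1−λ) = (1/4)/(3/4) = 1/3. Check: with r = 1/3, A = (-1, 0) and [LPA]:[PYW] = -1/5 as required.

r = 1/3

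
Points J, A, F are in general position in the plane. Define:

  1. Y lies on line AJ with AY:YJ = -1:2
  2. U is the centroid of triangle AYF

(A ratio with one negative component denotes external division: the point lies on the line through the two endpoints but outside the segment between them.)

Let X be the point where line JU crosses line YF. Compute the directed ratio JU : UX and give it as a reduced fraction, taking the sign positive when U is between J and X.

Choose coordinates J = (0, 0), A = (1, 0), F = (0, 1).
1. Y lies on line AJ with AY:YJ = -1:2 ⇒ Y = (2, 0)
2. U is the centroid of triangle AYF ⇒ U = (1, 1/3)
line JU meets YF at X = (6/5, 2/5)
U = J + t·(X−J) with t = 5/6, so JU:UX = 5/6:1/6

JU:UX = 5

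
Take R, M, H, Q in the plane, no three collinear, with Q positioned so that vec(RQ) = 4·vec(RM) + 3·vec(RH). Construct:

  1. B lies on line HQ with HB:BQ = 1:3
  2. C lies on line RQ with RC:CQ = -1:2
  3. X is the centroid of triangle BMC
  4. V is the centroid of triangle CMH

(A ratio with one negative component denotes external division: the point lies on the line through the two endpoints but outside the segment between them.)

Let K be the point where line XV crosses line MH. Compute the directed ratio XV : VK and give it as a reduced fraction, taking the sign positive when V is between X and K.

Assign R = (0, 0), M = (1, 0), H = (0, 1), Q = (4, 3) — the answer is frame-independent, so this choice is without loss of generality.
1. B lies on line HQ with HB:BQ = 1:3 ⇒ B = (1, 3/2)
2. C lies on line RQ with RC:CQ = -1:2 ⇒ C = (-4, -3)
3. X is the centroid of triangle BMC ⇒ X = (-2/3, -1/2)
4. V is the centroid of triangle CMH ⇒ V = (-1, -2/3)
line XV meets MH at K = (7/9, 2/9)
V = X + t·(K−X) with t = -3/13, so XV:VK = -3/13:16/13

XV:VK = -3/16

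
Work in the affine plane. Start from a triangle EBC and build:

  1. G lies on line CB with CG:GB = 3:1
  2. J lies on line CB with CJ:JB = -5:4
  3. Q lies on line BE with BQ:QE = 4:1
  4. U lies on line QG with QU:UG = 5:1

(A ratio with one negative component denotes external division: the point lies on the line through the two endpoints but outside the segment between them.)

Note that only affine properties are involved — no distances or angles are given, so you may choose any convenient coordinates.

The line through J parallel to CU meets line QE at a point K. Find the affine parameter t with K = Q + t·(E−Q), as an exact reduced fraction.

t = -140/19

Choose coordinates E = (0, 0), B = (1, 0), C = (0, 1).
1. G lies on line CB with CG:GB = 3:1 ⇒ G = (3/4, 1/4)
2. J lies on line CB with CJ:JB = -5:4 ⇒ J = (5, -4)
3. Q lies on line BE with BQ:QE = 4:1 ⇒ Q = (1/5, 0)
4. U lies on line QG with QU:UG = 5:1 ⇒ U = (79/120, 5/24)
through J parallel to CU: direction (79/120, -19/24); meets QE at K = (159/95, 0)
K = Q + t·(E−Q) with t = -140/19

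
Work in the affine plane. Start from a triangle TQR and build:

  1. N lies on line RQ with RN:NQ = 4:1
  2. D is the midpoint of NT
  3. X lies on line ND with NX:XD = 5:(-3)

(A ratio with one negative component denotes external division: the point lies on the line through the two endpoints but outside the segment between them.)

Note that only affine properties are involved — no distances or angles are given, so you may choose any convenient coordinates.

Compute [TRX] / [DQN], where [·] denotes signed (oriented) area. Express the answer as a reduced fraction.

Set T = (0, 0), Q = (1, 0), R = (0, 1); any affine frame gives the same invariant.
1. N lies on line RQ with RN:NQ = 4:1 ⇒ N = (4/5, 1/5)
2. D is the midpoint of NT ⇒ D = (2/5, 1/10)
3. X lies on line ND with NX:XD = 5:(-3) ⇒ X = (-1/5, -1/20)
2·[TRX] = 1/5, 2·[DQN] = 1/10
[TRX]:[DQN] = 1/5:1/10 = 2

[TRX]:[DQN] = 2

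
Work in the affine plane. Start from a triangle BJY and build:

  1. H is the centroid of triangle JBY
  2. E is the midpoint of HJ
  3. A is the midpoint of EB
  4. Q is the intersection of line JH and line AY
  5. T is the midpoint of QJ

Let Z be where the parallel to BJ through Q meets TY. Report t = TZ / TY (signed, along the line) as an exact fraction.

Work in coordinates with B = (0, 0), J = (1, 0), Y = (0, 1).
1. H is the centroid of triangle JBY ⇒ H = (1/3, 1/3)
2. E is the midpoint of HJ ⇒ E = (2/3, 1/6)
3. A is the midpoint of EB ⇒ A = (1/3, 1/12)
4. Q is the intersection of line JH and line AY ⇒ Q = (2/9, 7/18)
5. T is the midpoint of QJ ⇒ T = (11/18, 7/36)
through Q parallel to BJ: direction (1, 0); meets TY at Z = (121/261, 7/18)
Z = T + t·(Y−T) with t = 7/29

t = 7/29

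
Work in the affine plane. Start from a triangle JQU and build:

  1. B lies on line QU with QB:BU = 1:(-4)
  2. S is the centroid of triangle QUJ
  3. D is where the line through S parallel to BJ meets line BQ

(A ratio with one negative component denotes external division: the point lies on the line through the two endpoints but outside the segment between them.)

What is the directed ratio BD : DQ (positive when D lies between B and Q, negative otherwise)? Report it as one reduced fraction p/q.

BD:DQ = -5/2

Set J = (0, 0), Q = (1, 0), U = (0, 1); any affine frame gives the same invariant.
1. B lies on line QU with QB:BU = 1:(-4) ⇒ B = (4/3, -1/3)
2. S is the centroid of triangle QUJ ⇒ S = (1/3, 1/3)
3. D is where the line through S parallel to BJ meets line BQ ⇒ D = (7/9, 2/9)
D = B + t·(Q−B) with t = 5/3, so BD:DQ = t:(1−t) = 5/3:-2/3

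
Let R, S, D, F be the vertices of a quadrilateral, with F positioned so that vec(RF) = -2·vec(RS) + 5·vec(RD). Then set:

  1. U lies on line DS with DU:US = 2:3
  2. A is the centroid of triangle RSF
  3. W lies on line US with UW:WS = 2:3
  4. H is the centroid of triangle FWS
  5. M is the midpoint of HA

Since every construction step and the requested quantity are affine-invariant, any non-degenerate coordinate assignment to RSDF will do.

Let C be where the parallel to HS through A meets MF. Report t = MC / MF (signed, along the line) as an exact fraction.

t = -29/56

Assign R = (0, 0), S = (1, 0), D = (0, 1), F = (-2, 5) — the answer is frame-independent, so this choice is without loss of generality.
1. U lies on line DS with DU:US = 2:3 ⇒ U = (2/5, 3/5)
2. A is the centroid of triangle RSF ⇒ A = (-1/3, 5/3)
3. W lies on line US with UW:WS = 2:3 ⇒ W = (16/25, 9/25)
4. H is the centroid of triangle FWS ⇒ H = (-3/25, 134/75)
5. M is the midpoint of HA ⇒ M = (-17/75, 259/150)
through A parallel to HS: direction (28/25, -134/75); meets MF at C = (83/120, 53/1680)
C = M + t·(F−M) with t = -29/56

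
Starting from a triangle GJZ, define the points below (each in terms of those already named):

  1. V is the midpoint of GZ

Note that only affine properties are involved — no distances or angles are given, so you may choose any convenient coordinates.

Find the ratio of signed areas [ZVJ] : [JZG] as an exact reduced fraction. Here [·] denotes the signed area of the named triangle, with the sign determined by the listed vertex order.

[ZVJ]:[JZG] = 1/2

Choose coordinates G = (0, 0), J = (1, 0), Z = (0, 1).
1. V is the midpoint of GZ ⇒ V = (0, 1/2)
2·[ZVJ] = 1/2, 2·[JZG] = 1
[ZVJ]:[JZG] = 1/2:1 = 1/2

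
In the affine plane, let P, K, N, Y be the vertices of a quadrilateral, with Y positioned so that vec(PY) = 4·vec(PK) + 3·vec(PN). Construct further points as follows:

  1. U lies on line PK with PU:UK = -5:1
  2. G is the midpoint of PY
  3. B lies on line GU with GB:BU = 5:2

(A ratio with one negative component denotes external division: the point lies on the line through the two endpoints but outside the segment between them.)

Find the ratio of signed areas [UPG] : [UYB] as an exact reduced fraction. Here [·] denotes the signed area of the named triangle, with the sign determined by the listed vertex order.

[UPG]:[UYB] = -7/2

Set P = (0, 0), K = (1, 0), N = (0, 1), Y = (4, 3); any affine frame gives the same invariant.
1. U lies on line PK with PU:UK = -5:1 ⇒ U = (5/4, 0)
2. G is the midpoint of PY ⇒ G = (2, 3/2)
3. B lies on line GU with GB:BU = 5:2 ⇒ B = (41/28, 3/7)
2·[UPG] = -15/8, 2·[UYB] = 15/28
[UPG]:[UYB] = -15/8:15/28 = -7/2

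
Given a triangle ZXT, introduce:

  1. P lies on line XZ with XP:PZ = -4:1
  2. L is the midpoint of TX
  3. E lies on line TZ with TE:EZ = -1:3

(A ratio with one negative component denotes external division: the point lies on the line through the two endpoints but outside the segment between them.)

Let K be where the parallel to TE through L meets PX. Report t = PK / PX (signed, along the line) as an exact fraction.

t = 5/8

Set Z = (0, 0), X = (1, 0), T = (0, 1); any affine frame gives the same invariant.
1. P lies on line XZ with XP:PZ = -4:1 ⇒ P = (-1/3, 0)
2. L is the midpoint of TX ⇒ L = (1/2, 1/2)
3. E lies on line TZ with TE:EZ = -1:3 ⇒ E = (0, 3/2)
through L parallel to TE: direction (0, 1/2); meets PX at K = (1/2, 0)
K = P + t·(X−P) with t = 5/8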